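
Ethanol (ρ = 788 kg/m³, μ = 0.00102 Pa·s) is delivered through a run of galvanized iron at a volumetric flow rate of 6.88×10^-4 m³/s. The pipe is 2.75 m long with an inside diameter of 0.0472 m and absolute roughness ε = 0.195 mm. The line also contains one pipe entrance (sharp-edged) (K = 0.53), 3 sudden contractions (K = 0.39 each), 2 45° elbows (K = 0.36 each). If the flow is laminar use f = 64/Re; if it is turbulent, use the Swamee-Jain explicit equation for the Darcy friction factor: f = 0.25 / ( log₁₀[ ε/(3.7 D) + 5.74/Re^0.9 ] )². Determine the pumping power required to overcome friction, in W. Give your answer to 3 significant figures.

Cross-sectional area A = πD²/4 = π(0.0472)²/4 = 0.00175 m²; mean velocity V = Q/A = 0.000688/0.00175 = 0.3932 m/s.
Reynolds number Re = ρVD/μ = 788 · 0.3932 · 0.0472 / 0.00102 = 1.434e+04.
Re > 4000 → turbulent. Relative roughness ε/D = 0.000195/0.0472 = 0.00413. Swamee-Jain: f = 0.25/(log₁₀[0.00413/3.7 + 5.74/1.434e+04^0.9])² = 0.25/(log₁₀[0.00112 + 0.00104])² = 0.25/(-2.666)² = 0.03518.
Total minor-loss coefficient ΣK = 1·0.53 + 3·0.39 + 2·0.36 = 2.42.
ΔP = [f·L/D + ΣK]·(ρV²/2) = [0.03518·2.75/0.0472 + 2.42]·(788·0.3932²/2) = [2.05 + 2.42]·60.92 = 272.3 Pa.
Pumping power P = QΔP = 0.000688·272.3 = 0.1873 W = 0.187 W.

P ≈ 0.187 W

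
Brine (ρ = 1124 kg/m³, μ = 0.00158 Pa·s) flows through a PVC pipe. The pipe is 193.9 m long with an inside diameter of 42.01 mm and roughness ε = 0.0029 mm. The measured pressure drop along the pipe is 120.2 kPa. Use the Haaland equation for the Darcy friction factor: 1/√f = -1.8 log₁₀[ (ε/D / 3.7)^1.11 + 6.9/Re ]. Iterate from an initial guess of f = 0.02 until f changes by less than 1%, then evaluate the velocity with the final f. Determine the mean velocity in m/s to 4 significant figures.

V ≈ 1.468 m/s

Rearranging Darcy-Weisbach: V = √(2·ΔP·D/(f·L·ρ)). With ε/D = 2.9e-06/0.04201 = 6.9e-05, iterate starting from f = 0.02:
  f = 0.02 → V = √(2·1.202e+05·0.04201/(0.02·193.9·1124)) = 1.522 m/s; Re = ρVD/μ = 4.549e+04; f → 0.02134
  f = 0.02134 → V = 1.474 m/s; Re = 4.404e+04; f → 0.02149
Converged (Δf/f < 1%). With the final f = 0.02149: V = √(2·1.202e+05·0.04201/(0.02149·193.9·1124)) = 1.468 m/s.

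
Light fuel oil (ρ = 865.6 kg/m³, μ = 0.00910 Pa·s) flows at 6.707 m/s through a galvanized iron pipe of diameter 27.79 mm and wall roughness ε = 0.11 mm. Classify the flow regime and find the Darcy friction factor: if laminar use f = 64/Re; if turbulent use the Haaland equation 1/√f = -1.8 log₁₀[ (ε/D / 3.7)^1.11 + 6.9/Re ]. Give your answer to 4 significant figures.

f ≈ 0.03320

Re = ρVD/μ = 865.6·6.707·0.02779/0.0091 = 1.773e+04.
Re > 4000 → turbulent. ε/D = 0.00011/0.02779 = 0.00396; Haaland: 1/√f = -1.8 log₁₀[0.000504 + 0.000389] = 5.488, so f = 0.0332.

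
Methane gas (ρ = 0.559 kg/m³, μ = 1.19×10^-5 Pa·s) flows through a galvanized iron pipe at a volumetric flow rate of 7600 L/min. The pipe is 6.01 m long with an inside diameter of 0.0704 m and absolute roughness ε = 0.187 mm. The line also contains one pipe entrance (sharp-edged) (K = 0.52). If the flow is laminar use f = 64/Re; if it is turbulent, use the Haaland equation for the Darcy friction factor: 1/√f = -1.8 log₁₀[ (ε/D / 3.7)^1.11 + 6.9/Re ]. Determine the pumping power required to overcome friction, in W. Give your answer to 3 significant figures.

Q = 7600 L/min = 7600/60000 = 0.1267 m³/s.
Cross-sectional area A = πD²/4 = π(0.0704)²/4 = 0.003893 m²; mean velocity V = Q/A = 0.1267/0.003893 = 32.54 m/s.
Reynolds number Re = ρVD/μ = 0.559 · 32.54 · 0.0704 / 1.19e-05 = 1.076e+05.
Re > 4000 → turbulent. Relative roughness ε/D = 0.000187/0.0704 = 0.00266. Haaland: 1/√f = -1.8 log₁₀[(0.00266/3.7)^1.11 + 6.9/1.076e+05] = -1.8 log₁₀[0.000324 + 6.41e-05] = 6.14, so f = 0.02652.
Total minor-loss coefficient ΣK = 1·0.52 = 0.52.
ΔP = [f·L/D + ΣK]·(ρV²/2) = [0.02652·6.01/0.0704 + 0.52]·(0.559·32.54²/2) = [2.264 + 0.52]·296 = 824 Pa.
Pumping power P = QΔP = 0.1267·824 = 104.4 W = 104 W.

P ≈ 104 W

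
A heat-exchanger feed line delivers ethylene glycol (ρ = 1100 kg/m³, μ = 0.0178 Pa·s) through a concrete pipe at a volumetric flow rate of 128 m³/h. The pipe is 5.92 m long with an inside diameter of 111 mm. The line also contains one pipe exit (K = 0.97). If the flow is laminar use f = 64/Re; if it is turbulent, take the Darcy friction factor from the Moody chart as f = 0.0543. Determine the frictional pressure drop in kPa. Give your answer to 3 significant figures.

Q = 128 m³/h = 128/3600 = 0.03556 m³/s.
Cross-sectional area A = πD²/4 = π(0.111)²/4 = 0.009677 m²; mean velocity V = Q/A = 0.03556/0.009677 = 3.674 m/s.
Reynolds number Re = ρVD/μ = 1100 · 3.674 · 0.111 / 0.0178 = 2.52e+04.
Re > 4000 → turbulent; use the Moody-chart value f = 0.0543.
Total minor-loss coefficient ΣK = 1·0.97 = 0.97.
ΔP = [f·L/D + ΣK]·(ρV²/2) = [0.0543·5.92/0.111 + 0.97]·(1100·3.674²/2) = [2.896 + 0.97]·7425 = 2.871e+04 Pa.
ΔP = 2.871e+04 Pa = 28.7 kPa.

ΔP ≈ 28.7 kPa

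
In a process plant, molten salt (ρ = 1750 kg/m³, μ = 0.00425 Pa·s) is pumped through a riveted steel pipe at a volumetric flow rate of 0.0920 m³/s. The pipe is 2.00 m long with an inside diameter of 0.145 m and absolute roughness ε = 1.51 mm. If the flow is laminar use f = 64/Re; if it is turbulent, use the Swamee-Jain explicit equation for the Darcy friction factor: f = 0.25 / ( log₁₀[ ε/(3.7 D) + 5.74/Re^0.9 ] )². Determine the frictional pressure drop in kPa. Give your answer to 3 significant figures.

ΔP ≈ 14.5 kPa

Cross-sectional area A = πD²/4 = π(0.145)²/4 = 0.01651 m²; mean velocity V = Q/A = 0.092/0.01651 = 5.571 m/s.
Reynolds number Re = ρVD/μ = 1750 · 5.571 · 0.145 / 0.00425 = 3.326e+05.
Re > 4000 → turbulent. Relative roughness ε/D = 0.00151/0.145 = 0.0104. Swamee-Jain: f = 0.25/(log₁₀[0.0104/3.7 + 5.74/3.326e+05^0.9])² = 0.25/(log₁₀[0.00281 + 6.15e-05])² = 0.25/(-2.541)² = 0.03871.
Darcy-Weisbach: ΔP = f(L/D)(ρV²/2) = 0.03871·(2/0.145)·(1750·5.571²/2) = 0.03871·13.79·2.716e+04 = 1.45e+04 Pa.
ΔP = 1.45e+04 Pa = 14.5 kPa.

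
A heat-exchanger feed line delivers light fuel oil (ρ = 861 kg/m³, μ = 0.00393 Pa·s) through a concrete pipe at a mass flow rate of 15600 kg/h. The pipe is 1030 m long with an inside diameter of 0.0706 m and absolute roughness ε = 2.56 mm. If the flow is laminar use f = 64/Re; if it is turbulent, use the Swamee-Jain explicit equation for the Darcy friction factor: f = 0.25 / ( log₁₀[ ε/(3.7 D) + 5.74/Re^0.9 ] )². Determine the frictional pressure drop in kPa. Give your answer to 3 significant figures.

ΔP ≈ 665 kPa

ṁ = 15600 kg/h = 15600/3600 = 4.333 kg/s.
A = πD²/4 = π(0.0706)²/4 = 0.003915 m²; mean velocity V = ṁ/(ρA) = 4.333/(861 · 0.003915) = 1.286 m/s.
Reynolds number Re = ρVD/μ = 861 · 1.286 · 0.0706 / 0.00393 = 1.989e+04.
Re > 4000 → turbulent. Relative roughness ε/D = 0.00256/0.0706 = 0.0363. Swamee-Jain: f = 0.25/(log₁₀[0.0363/3.7 + 5.74/1.989e+04^0.9])² = 0.25/(log₁₀[0.0098 + 0.000777])² = 0.25/(-1.976)² = 0.06405.
Darcy-Weisbach: ΔP = f(L/D)(ρV²/2) = 0.06405·(1030/0.0706)·(861·1.286²/2) = 0.06405·1.459e+04·711.6 = 6.649e+05 Pa.
ΔP = 6.649e+05 Pa = 665 kPa.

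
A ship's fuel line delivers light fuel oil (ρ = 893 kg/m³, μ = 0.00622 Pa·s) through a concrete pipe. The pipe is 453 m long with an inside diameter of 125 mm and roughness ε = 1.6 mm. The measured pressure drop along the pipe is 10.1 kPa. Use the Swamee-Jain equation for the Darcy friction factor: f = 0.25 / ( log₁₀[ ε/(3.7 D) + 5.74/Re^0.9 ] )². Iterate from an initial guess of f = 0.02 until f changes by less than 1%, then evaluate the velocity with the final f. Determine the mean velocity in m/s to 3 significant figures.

Rearranging Darcy-Weisbach: V = √(2·ΔP·D/(f·L·ρ)). With ε/D = 0.0016/0.125 = 0.0128, iterate starting from f = 0.02:
  f = 0.02 → V = √(2·1.01e+04·0.125/(0.02·453·893)) = 0.5587 m/s; Re = ρVD/μ = 1.003e+04; f → 0.04685
  f = 0.04685 → V = 0.365 m/s; Re = 6550; f → 0.0492
  f = 0.0492 → V = 0.3562 m/s; Re = 6392; f → 0.04936
Converged (Δf/f < 1%). With the final f = 0.04936: V = √(2·1.01e+04·0.125/(0.04936·453·893)) = 0.3556 m/s.

V ≈ 0.356 m/s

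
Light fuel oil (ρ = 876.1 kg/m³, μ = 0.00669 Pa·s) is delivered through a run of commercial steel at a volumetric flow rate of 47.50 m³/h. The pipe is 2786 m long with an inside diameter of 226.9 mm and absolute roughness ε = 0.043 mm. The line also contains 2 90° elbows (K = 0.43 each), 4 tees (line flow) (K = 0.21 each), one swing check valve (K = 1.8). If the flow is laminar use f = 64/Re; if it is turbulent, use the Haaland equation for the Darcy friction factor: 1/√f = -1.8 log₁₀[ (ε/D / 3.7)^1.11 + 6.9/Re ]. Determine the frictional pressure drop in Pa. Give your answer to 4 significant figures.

Q = 47.50 m³/h = 47.50/3600 = 0.01319 m³/s.
Cross-sectional area A = πD²/4 = π(0.2269)²/4 = 0.04044 m²; mean velocity V = Q/A = 0.01319/0.04044 = 0.3263 m/s.
Reynolds number Re = ρVD/μ = 876.1 · 0.3263 · 0.2269 / 0.00669 = 9696.
Re > 4000 → turbulent. Relative roughness ε/D = 4.3e-05/0.2269 = 0.00019. Haaland: 1/√f = -1.8 log₁₀[(0.00019/3.7)^1.11 + 6.9/9696] = -1.8 log₁₀[1.73e-05 + 0.000712] = 5.647, so f = 0.03136.
Total minor-loss coefficient ΣK = 2·0.43 + 4·0.21 + 1·1.8 = 3.5.
ΔP = [f·L/D + ΣK]·(ρV²/2) = [0.03136·2786/0.2269 + 3.5]·(876.1·0.3263²/2) = [385 + 3.5]·46.64 = 1.812e+04 Pa.

ΔP ≈ 18120 Pa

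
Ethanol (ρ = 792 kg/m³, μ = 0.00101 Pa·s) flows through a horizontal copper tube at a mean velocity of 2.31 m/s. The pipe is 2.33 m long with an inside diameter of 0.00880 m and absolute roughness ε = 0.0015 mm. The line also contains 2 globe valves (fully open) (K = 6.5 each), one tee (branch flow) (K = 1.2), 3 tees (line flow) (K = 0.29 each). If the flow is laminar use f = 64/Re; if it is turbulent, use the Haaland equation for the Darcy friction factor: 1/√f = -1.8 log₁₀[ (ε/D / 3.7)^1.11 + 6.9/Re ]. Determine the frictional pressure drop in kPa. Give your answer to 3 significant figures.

Reynolds number Re = ρVD/μ = 792 · 2.31 · 0.0088 / 0.00101 = 1.594e+04.
Re > 4000 → turbulent. Relative roughness ε/D = 1.5e-06/0.0088 = 0.00017. Haaland: 1/√f = -1.8 log₁₀[(0.00017/3.7)^1.11 + 6.9/1.594e+04] = -1.8 log₁₀[1.54e-05 + 0.000433] = 6.027, so f = 0.02753.
Total minor-loss coefficient ΣK = 2·6.5 + 1·1.2 + 3·0.29 = 15.1.
ΔP = [f·L/D + ΣK]·(ρV²/2) = [0.02753·2.33/0.0088 + 15.1]·(792·2.31²/2) = [7.288 + 15.1]·2113 = 4.725e+04 Pa.
ΔP = 4.725e+04 Pa = 47.2 kPa.

ΔP ≈ 47.2 kPa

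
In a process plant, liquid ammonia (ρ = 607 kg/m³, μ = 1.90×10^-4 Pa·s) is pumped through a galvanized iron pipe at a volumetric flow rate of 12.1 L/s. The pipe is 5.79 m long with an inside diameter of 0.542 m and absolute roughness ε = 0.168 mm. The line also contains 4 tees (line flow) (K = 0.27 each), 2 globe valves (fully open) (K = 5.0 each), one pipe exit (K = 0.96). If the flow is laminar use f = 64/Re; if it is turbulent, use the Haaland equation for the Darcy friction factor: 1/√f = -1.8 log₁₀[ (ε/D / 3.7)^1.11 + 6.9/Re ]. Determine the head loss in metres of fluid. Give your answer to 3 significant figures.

h_f ≈ 0.00172 m

Q = 12.1 L/s = 12.1/1000 = 0.0121 m³/s.
Cross-sectional area A = πD²/4 = π(0.542)²/4 = 0.2307 m²; mean velocity V = Q/A = 0.0121/0.2307 = 0.05244 m/s.
Reynolds number Re = ρVD/μ = 607 · 0.05244 · 0.542 / 0.00019 = 9.081e+04.
Re > 4000 → turbulent. Relative roughness ε/D = 0.000168/0.542 = 0.00031. Haaland: 1/√f = -1.8 log₁₀[(0.00031/3.7)^1.11 + 6.9/9.081e+04] = -1.8 log₁₀[2.98e-05 + 7.6e-05] = 7.156, so f = 0.01953.
Total minor-loss coefficient ΣK = 4·0.27 + 2·5 + 1·0.96 = 12.
ΔP = [f·L/D + ΣK]·(ρV²/2) = [0.01953·5.79/0.542 + 12]·(607·0.05244²/2) = [0.2086 + 12]·0.8347 = 10.22 Pa.
Head loss h_f = ΔP/(ρg) = 10.22/(607·9.81) = 0.00172 m.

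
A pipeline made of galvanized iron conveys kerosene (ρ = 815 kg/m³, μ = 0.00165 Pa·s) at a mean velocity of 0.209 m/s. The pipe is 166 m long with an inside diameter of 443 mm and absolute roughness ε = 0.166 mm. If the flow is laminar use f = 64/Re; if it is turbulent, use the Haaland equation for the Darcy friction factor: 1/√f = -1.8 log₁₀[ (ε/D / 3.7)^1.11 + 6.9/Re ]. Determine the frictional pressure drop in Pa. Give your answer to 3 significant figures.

ΔP ≈ 148 Pa

Reynolds number Re = ρVD/μ = 815 · 0.209 · 0.443 / 0.00165 = 4.573e+04.
Re > 4000 → turbulent. Relative roughness ε/D = 0.000166/0.443 = 0.000375. Haaland: 1/√f = -1.8 log₁₀[(0.000375/3.7)^1.11 + 6.9/4.573e+04] = -1.8 log₁₀[3.68e-05 + 0.000151] = 6.708, so f = 0.02223.
Darcy-Weisbach: ΔP = f(L/D)(ρV²/2) = 0.02223·(166/0.443)·(815·0.209²/2) = 0.02223·374.7·17.8 = 148.2 Pa.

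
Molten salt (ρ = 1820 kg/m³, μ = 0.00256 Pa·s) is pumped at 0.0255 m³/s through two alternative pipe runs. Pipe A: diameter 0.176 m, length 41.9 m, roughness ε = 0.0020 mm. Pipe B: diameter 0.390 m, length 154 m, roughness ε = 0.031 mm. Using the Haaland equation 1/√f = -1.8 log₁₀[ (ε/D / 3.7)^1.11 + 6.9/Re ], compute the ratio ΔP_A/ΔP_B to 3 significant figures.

ΔP_A/ΔP_B ≈ 12.2

Pipe A: V = Q/A = 0.0255/0.02433 = 1.048 m/s; Re = 1.312e+05; ε/D = 1.14e-05; Haaland → f = 0.01691; ΔP_A = f(L/D)(ρV²/2) = 4024 Pa.
Pipe B: V = Q/A = 0.0255/0.1195 = 0.2135 m/s; Re = 5.919e+04; ε/D = 7.95e-05; Haaland → f = 0.02019; ΔP_B = f(L/D)(ρV²/2) = 330.6 Pa.
ΔP_A/ΔP_B = 4024/330.6 = 12.2.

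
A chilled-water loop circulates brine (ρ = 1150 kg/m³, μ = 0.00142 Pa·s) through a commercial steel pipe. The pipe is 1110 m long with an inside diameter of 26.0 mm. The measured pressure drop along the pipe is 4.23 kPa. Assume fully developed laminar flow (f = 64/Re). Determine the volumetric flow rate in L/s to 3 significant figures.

Q ≈ 0.0301 L/s

For laminar flow, f = 64/Re with Re = ρVD/μ, so Darcy-Weisbach reduces to ΔP = 32μLV/D². Solving for V: V = ΔP·D²/(32μL) = 4230·(0.026)²/(32·0.00142·1110) = 0.05669 m/s.
Check: Re = ρVD/μ = 1150·0.05669·0.026/0.00142 = 1194 < 2300, so the laminar assumption holds.
Q = V·A = 0.05669·(π/4·0.026²) = 3.01e-05 m³/s = 0.0301 L/s.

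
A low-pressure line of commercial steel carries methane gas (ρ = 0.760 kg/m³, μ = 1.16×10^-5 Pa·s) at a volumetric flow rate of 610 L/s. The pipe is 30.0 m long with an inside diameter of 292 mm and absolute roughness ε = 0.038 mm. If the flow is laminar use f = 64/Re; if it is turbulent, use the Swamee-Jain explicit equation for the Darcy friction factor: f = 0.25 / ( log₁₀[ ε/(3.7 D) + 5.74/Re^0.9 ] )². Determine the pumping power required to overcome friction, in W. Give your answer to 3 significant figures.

P ≈ 33.5 W

Q = 610 L/s = 610/1000 = 0.61 m³/s.
Cross-sectional area A = πD²/4 = π(0.292)²/4 = 0.06697 m²; mean velocity V = Q/A = 0.61/0.06697 = 9.109 m/s.
Reynolds number Re = ρVD/μ = 0.76 · 9.109 · 0.292 / 1.16e-05 = 1.743e+05.
Re > 4000 → turbulent. Relative roughness ε/D = 3.8e-05/0.292 = 0.00013. Swamee-Jain: f = 0.25/(log₁₀[0.00013/3.7 + 5.74/1.743e+05^0.9])² = 0.25/(log₁₀[3.52e-05 + 0.00011])² = 0.25/(-3.838)² = 0.01697.
Darcy-Weisbach: ΔP = f(L/D)(ρV²/2) = 0.01697·(30/0.292)·(0.76·9.109²/2) = 0.01697·102.7·31.53 = 54.99 Pa.
Pumping power P = QΔP = 0.61·54.99 = 33.54 W = 33.5 W.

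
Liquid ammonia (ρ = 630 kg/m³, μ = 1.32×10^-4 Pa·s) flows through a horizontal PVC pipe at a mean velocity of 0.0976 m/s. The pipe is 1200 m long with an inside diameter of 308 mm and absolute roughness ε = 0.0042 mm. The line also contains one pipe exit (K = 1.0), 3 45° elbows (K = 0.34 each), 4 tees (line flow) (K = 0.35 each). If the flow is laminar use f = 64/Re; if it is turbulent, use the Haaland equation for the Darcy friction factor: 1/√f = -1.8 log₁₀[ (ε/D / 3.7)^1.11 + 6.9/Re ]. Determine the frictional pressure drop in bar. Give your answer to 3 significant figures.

ΔP ≈ 0.00205 bar

Reynolds number Re = ρVD/μ = 630 · 0.0976 · 0.308 / 0.000132 = 1.435e+05.
Re > 4000 → turbulent. Relative roughness ε/D = 4.2e-06/0.308 = 1.36e-05. Haaland: 1/√f = -1.8 log₁₀[(1.36e-05/3.7)^1.11 + 6.9/1.435e+05] = -1.8 log₁₀[9.31e-07 + 4.81e-05] = 7.757, so f = 0.01662.
Total minor-loss coefficient ΣK = 1·1 + 3·0.34 + 4·0.35 = 3.42.
ΔP = [f·L/D + ΣK]·(ρV²/2) = [0.01662·1200/0.308 + 3.42]·(630·0.0976²/2) = [64.75 + 3.42]·3.001 = 204.5 Pa.
ΔP = 204.5 Pa = 0.00205 bar.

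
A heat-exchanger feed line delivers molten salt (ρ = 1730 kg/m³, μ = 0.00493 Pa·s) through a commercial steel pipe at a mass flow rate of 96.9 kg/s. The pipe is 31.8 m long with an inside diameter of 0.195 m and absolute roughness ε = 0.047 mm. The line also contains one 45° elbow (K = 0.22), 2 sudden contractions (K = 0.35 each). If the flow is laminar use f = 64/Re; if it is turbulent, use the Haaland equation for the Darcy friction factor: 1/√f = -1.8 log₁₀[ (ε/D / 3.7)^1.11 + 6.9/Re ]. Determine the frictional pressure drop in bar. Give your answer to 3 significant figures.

ΔP ≈ 0.118 bar

A = πD²/4 = π(0.195)²/4 = 0.02986 m²; mean velocity V = ṁ/(ρA) = 96.9/(1730 · 0.02986) = 1.876 m/s.
Reynolds number Re = ρVD/μ = 1730 · 1.876 · 0.195 / 0.00493 = 1.283e+05.
Re > 4000 → turbulent. Relative roughness ε/D = 4.7e-05/0.195 = 0.000241. Haaland: 1/√f = -1.8 log₁₀[(0.000241/3.7)^1.11 + 6.9/1.283e+05] = -1.8 log₁₀[2.26e-05 + 5.38e-05] = 7.411, so f = 0.01821.
Total minor-loss coefficient ΣK = 1·0.22 + 2·0.35 = 0.92.
ΔP = [f·L/D + ΣK]·(ρV²/2) = [0.01821·31.8/0.195 + 0.92]·(1730·1.876²/2) = [2.969 + 0.92]·3043 = 1.183e+04 Pa.
ΔP = 1.183e+04 Pa = 0.118 bar.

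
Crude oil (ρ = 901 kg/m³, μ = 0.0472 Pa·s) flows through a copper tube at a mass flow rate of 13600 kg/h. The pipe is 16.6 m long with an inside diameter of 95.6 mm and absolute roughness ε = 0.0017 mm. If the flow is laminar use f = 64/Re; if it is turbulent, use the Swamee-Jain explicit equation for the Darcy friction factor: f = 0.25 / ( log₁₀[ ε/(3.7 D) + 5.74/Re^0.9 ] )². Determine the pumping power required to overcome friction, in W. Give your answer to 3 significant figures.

ṁ = 13600 kg/h = 13600/3600 = 3.778 kg/s.
A = πD²/4 = π(0.0956)²/4 = 0.007178 m²; mean velocity V = ṁ/(ρA) = 3.778/(901 · 0.007178) = 0.5841 m/s.
Reynolds number Re = ρVD/μ = 901 · 0.5841 · 0.0956 / 0.0472 = 1066.
Re < 2300 → laminar flow, so f = 64/Re = 64/1066 = 0.06004 (the turbulent correlation is not needed).
Darcy-Weisbach: ΔP = f(L/D)(ρV²/2) = 0.06004·(16.6/0.0956)·(901·0.5841²/2) = 0.06004·173.6·153.7 = 1602 Pa.
Q = ṁ/ρ = 3.778/901 = 0.004193 m³/s.
Pumping power P = QΔP = 0.004193·1602 = 6.719 W = 6.72 W.

P ≈ 6.72 W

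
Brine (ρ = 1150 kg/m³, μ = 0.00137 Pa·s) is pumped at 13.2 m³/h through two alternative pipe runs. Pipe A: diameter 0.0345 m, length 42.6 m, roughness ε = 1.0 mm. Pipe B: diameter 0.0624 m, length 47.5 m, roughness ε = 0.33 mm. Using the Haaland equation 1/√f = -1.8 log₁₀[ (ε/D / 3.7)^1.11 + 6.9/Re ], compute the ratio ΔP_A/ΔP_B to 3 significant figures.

ΔP_A/ΔP_B ≈ 30.6

Pipe A: V = Q/A = 0.003667/0.0009348 = 3.922 m/s; Re = 1.136e+05; ε/D = 0.029; Haaland → f = 0.05676; ΔP_A = f(L/D)(ρV²/2) = 6.199e+05 Pa.
Pipe B: V = Q/A = 0.003667/0.003058 = 1.199 m/s; Re = 6.28e+04; ε/D = 0.00529; Haaland → f = 0.03224; ΔP_B = f(L/D)(ρV²/2) = 2.029e+04 Pa.
ΔP_A/ΔP_B = 6.199e+05/2.029e+04 = 30.6.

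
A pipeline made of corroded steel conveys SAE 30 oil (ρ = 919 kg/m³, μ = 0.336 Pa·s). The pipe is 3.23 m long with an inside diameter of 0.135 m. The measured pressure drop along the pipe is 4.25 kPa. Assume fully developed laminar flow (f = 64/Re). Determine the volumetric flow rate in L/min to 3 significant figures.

For laminar flow, f = 64/Re with Re = ρVD/μ, so Darcy-Weisbach reduces to ΔP = 32μLV/D². Solving for V: V = ΔP·D²/(32μL) = 4250·(0.135)²/(32·0.336·3.23) = 2.23 m/s.
Check: Re = ρVD/μ = 919·2.23·0.135/0.336 = 823.5 < 2300, so the laminar assumption holds.
Q = V·A = 2.23·(π/4·0.135²) = 0.03192 m³/s = 1920 L/min.

Q ≈ 1920 L/min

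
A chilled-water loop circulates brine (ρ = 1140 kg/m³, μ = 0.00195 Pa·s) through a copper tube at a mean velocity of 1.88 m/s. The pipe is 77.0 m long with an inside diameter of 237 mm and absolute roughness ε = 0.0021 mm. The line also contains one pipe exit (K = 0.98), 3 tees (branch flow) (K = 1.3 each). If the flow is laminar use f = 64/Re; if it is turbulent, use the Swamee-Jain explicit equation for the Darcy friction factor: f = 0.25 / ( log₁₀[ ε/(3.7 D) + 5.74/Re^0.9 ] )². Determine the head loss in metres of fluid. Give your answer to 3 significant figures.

Reynolds number Re = ρVD/μ = 1140 · 1.88 · 0.237 / 0.00195 = 2.605e+05.
Re > 4000 → turbulent. Relative roughness ε/D = 2.1e-06/0.237 = 8.86e-06. Swamee-Jain: f = 0.25/(log₁₀[8.86e-06/3.7 + 5.74/2.605e+05^0.9])² = 0.25/(log₁₀[2.39e-06 + 7.67e-05])² = 0.25/(-4.102)² = 0.01486.
Total minor-loss coefficient ΣK = 1·0.98 + 3·1.3 = 4.88.
ΔP = [f·L/D + ΣK]·(ρV²/2) = [0.01486·77/0.237 + 4.88]·(1140·1.88²/2) = [4.827 + 4.88]·2015 = 1.956e+04 Pa.
Head loss h_f = ΔP/(ρg) = 1.956e+04/(1140·9.81) = 1.75 m.

h_f ≈ 1.75 m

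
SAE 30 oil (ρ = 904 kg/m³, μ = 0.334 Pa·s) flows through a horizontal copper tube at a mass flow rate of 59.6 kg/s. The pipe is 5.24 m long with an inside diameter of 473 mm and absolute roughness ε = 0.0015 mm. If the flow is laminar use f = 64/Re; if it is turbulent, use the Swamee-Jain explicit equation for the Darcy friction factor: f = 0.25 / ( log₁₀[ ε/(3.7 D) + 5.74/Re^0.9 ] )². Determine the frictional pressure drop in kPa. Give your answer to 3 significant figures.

A = πD²/4 = π(0.473)²/4 = 0.1757 m²; mean velocity V = ṁ/(ρA) = 59.6/(904 · 0.1757) = 0.3752 m/s.
Reynolds number Re = ρVD/μ = 904 · 0.3752 · 0.473 / 0.334 = 480.3.
Re < 2300 → laminar flow, so f = 64/Re = 64/480.3 = 0.1332 (the turbulent correlation is not needed).
Darcy-Weisbach: ΔP = f(L/D)(ρV²/2) = 0.1332·(5.24/0.473)·(904·0.3752²/2) = 0.1332·11.08·63.63 = 93.92 Pa.
ΔP = 93.92 Pa = 0.0939 kPa.

ΔP ≈ 0.0939 kPa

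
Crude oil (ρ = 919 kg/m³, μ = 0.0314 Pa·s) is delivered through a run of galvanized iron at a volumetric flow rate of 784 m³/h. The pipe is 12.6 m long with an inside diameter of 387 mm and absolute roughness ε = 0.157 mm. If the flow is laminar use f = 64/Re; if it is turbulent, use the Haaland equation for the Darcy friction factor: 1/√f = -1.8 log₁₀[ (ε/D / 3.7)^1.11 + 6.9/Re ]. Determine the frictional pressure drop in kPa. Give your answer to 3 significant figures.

Q = 784 m³/h = 784/3600 = 0.2178 m³/s.
Cross-sectional area A = πD²/4 = π(0.387)²/4 = 0.1176 m²; mean velocity V = Q/A = 0.2178/0.1176 = 1.851 m/s.
Reynolds number Re = ρVD/μ = 919 · 1.851 · 0.387 / 0.0314 = 2.097e+04.
Re > 4000 → turbulent. Relative roughness ε/D = 0.000157/0.387 = 0.000406. Haaland: 1/√f = -1.8 log₁₀[(0.000406/3.7)^1.11 + 6.9/2.097e+04] = -1.8 log₁₀[4.02e-05 + 0.000329] = 6.179, so f = 0.02619.
Darcy-Weisbach: ΔP = f(L/D)(ρV²/2) = 0.02619·(12.6/0.387)·(919·1.851²/2) = 0.02619·32.56·1575 = 1343 Pa.
ΔP = 1343 Pa = 1.34 kPa.

ΔP ≈ 1.34 kPa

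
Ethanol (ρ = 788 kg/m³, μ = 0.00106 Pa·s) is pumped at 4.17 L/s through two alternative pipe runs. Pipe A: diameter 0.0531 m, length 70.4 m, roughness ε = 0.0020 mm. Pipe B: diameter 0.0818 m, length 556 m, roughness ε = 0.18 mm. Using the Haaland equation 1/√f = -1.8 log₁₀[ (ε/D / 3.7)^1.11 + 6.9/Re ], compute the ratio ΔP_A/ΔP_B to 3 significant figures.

ΔP_A/ΔP_B ≈ 0.782

Pipe A: V = Q/A = 0.00417/0.002215 = 1.883 m/s; Re = 7.433e+04; ε/D = 3.77e-05; Haaland → f = 0.01911; ΔP_A = f(L/D)(ρV²/2) = 3.539e+04 Pa.
Pipe B: V = Q/A = 0.00417/0.005255 = 0.7935 m/s; Re = 4.825e+04; ε/D = 0.0022; Haaland → f = 0.02683; ΔP_B = f(L/D)(ρV²/2) = 4.524e+04 Pa.
ΔP_A/ΔP_B = 3.539e+04/4.524e+04 = 0.782.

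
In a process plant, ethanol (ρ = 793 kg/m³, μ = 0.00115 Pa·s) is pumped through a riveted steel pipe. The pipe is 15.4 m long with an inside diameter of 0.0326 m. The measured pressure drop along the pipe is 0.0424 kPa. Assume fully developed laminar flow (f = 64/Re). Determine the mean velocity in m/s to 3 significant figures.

V ≈ 0.0795 m/s

For laminar flow, f = 64/Re with Re = ρVD/μ, so Darcy-Weisbach reduces to ΔP = 32μLV/D². Solving for V: V = ΔP·D²/(32μL) = 42.4·(0.0326)²/(32·0.00115·15.4) = 0.07951 m/s.
Check: Re = ρVD/μ = 793·0.07951·0.0326/0.00115 = 1787 < 2300, so the laminar assumption holds.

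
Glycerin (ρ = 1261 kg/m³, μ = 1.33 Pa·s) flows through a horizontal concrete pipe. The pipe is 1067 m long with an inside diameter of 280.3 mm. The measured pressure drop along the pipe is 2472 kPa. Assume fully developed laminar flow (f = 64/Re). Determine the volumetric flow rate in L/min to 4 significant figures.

Q ≈ 15830 L/min

For laminar flow, f = 64/Re with Re = ρVD/μ, so Darcy-Weisbach reduces to ΔP = 32μLV/D². Solving for V: V = ΔP·D²/(32μL) = 2.472e+06·(0.2803)²/(32·1.33·1067) = 4.277 m/s.
Check: Re = ρVD/μ = 1261·4.277·0.2803/1.33 = 1137 < 2300, so the laminar assumption holds.
Q = V·A = 4.277·(π/4·0.2803²) = 0.2639 m³/s = 15830 L/min.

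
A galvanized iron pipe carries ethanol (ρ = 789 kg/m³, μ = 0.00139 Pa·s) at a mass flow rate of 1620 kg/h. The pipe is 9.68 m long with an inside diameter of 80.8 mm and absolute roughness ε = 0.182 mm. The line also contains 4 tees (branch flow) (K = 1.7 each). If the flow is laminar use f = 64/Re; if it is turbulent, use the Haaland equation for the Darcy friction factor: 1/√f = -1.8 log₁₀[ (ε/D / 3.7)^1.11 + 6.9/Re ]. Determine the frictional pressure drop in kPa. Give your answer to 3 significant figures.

ΔP ≈ 0.0564 kPa

ṁ = 1620 kg/h = 1620/3600 = 0.45 kg/s.
A = πD²/4 = π(0.0808)²/4 = 0.005128 m²; mean velocity V = ṁ/(ρA) = 0.45/(789 · 0.005128) = 0.1112 m/s.
Reynolds number Re = ρVD/μ = 789 · 0.1112 · 0.0808 / 0.00139 = 5101.
Re > 4000 → turbulent. Relative roughness ε/D = 0.000182/0.0808 = 0.00225. Haaland: 1/√f = -1.8 log₁₀[(0.00225/3.7)^1.11 + 6.9/5101] = -1.8 log₁₀[0.00027 + 0.00135] = 5.022, so f = 0.03965.
Total minor-loss coefficient ΣK = 4·1.7 = 6.8.
ΔP = [f·L/D + ΣK]·(ρV²/2) = [0.03965·9.68/0.0808 + 6.8]·(789·0.1112²/2) = [4.751 + 6.8]·4.881 = 56.38 Pa.
ΔP = 56.38 Pa = 0.0564 kPa.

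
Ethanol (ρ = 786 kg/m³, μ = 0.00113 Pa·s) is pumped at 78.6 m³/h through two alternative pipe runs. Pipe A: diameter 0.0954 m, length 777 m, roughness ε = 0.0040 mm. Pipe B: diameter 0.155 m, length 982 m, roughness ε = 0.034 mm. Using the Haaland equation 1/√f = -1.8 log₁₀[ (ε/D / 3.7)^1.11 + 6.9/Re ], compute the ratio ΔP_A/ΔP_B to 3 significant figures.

ΔP_A/ΔP_B ≈ 7.76

Pipe A: V = Q/A = 0.02183/0.007148 = 3.054 m/s; Re = 2.027e+05; ε/D = 4.19e-05; Haaland → f = 0.01574; ΔP_A = f(L/D)(ρV²/2) = 4.7e+05 Pa.
Pipe B: V = Q/A = 0.02183/0.01887 = 1.157 m/s; Re = 1.248e+05; ε/D = 0.000219; Haaland → f = 0.01817; ΔP_B = f(L/D)(ρV²/2) = 6.058e+04 Pa.
ΔP_A/ΔP_B = 4.7e+05/6.058e+04 = 7.76.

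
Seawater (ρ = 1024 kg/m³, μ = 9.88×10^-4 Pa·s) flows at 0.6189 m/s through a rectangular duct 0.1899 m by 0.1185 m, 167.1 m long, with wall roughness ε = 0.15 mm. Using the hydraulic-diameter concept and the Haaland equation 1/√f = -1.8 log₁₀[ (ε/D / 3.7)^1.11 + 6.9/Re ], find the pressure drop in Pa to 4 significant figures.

Hydraulic diameter D_h = 4A/P = 4·(0.1899·0.1185)/(2·(0.1899+0.1185)) = 0.09001/0.6168 = 0.1459 m.
Re = ρVD_h/μ = 1024·0.6189·0.1459/0.000988 = 9.361e+04.
ε/D_h = 0.00015/0.1459 = 0.00103; Haaland gives 1/√f = -1.8 log₁₀[0.000113+7.37e-05] = 6.712, so f = 0.02219.
ΔP = f(L/D_h)(ρV²/2) = 0.02219·167.1/0.1459·196.1 = 4984 Pa.

ΔP ≈ 4984 Pa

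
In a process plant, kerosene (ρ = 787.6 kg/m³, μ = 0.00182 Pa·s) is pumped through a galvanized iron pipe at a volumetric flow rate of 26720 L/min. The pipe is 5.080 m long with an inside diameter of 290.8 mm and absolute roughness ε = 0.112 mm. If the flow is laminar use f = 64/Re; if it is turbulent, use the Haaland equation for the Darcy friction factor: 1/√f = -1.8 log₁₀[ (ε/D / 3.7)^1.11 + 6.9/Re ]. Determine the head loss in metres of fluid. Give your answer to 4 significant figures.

Q = 26720 L/min = 26720/60000 = 0.4453 m³/s.
Cross-sectional area A = πD²/4 = π(0.2908)²/4 = 0.06642 m²; mean velocity V = Q/A = 0.4453/0.06642 = 6.705 m/s.
Reynolds number Re = ρVD/μ = 787.6 · 6.705 · 0.2908 / 0.00182 = 8.438e+05.
Re > 4000 → turbulent. Relative roughness ε/D = 0.000112/0.2908 = 0.000385. Haaland: 1/√f = -1.8 log₁₀[(0.000385/3.7)^1.11 + 6.9/8.438e+05] = -1.8 log₁₀[3.8e-05 + 8.18e-06] = 7.805, so f = 0.01642.
Darcy-Weisbach: ΔP = f(L/D)(ρV²/2) = 0.01642·(5.08/0.2908)·(787.6·6.705²/2) = 0.01642·17.47·1.77e+04 = 5077 Pa.
Head loss h_f = ΔP/(ρg) = 5077/(787.6·9.81) = 0.6572 m.

h_f ≈ 0.6572 m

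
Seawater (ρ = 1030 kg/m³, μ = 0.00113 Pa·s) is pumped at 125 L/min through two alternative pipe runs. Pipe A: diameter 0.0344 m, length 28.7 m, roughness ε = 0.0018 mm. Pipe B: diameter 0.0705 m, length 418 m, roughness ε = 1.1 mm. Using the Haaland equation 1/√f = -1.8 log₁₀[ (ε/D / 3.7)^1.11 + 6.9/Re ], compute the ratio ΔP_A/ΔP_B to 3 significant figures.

Pipe A: V = Q/A = 0.002083/0.0009294 = 2.242 m/s; Re = 7.029e+04; ε/D = 5.23e-05; Haaland → f = 0.01939; ΔP_A = f(L/D)(ρV²/2) = 4.185e+04 Pa.
Pipe B: V = Q/A = 0.002083/0.003904 = 0.5337 m/s; Re = 3.43e+04; ε/D = 0.0156; Haaland → f = 0.04566; ΔP_B = f(L/D)(ρV²/2) = 3.971e+04 Pa.
ΔP_A/ΔP_B = 4.185e+04/3.971e+04 = 1.05.

ΔP_A/ΔP_B ≈ 1.05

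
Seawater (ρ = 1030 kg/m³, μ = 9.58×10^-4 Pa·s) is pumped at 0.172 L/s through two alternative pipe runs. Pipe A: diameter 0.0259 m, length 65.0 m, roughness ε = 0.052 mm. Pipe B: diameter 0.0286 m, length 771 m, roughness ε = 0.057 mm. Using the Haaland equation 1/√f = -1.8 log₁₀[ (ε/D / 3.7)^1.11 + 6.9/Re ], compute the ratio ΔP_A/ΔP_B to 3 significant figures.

Pipe A: V = Q/A = 0.000172/0.0005269 = 0.3265 m/s; Re = 9091; ε/D = 0.00201; Haaland → f = 0.03426; ΔP_A = f(L/D)(ρV²/2) = 4719 Pa.
Pipe B: V = Q/A = 0.000172/0.0006424 = 0.2677 m/s; Re = 8233; ε/D = 0.00199; Haaland → f = 0.03501; ΔP_B = f(L/D)(ρV²/2) = 3.484e+04 Pa.
ΔP_A/ΔP_B = 4719/3.484e+04 = 0.135.

ΔP_A/ΔP_B ≈ 0.135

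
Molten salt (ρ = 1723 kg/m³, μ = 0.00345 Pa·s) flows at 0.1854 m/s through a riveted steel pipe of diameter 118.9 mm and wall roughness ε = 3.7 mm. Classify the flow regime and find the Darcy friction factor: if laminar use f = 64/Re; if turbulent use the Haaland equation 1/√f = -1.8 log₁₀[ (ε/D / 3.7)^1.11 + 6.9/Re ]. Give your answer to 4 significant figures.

Re = ρVD/μ = 1723·0.1854·0.1189/0.00345 = 1.101e+04.
Re > 4000 → turbulent. ε/D = 0.0037/0.1189 = 0.0311; Haaland: 1/√f = -1.8 log₁₀[0.00497 + 0.000627] = 4.053, so f = 0.06086.

f ≈ 0.06086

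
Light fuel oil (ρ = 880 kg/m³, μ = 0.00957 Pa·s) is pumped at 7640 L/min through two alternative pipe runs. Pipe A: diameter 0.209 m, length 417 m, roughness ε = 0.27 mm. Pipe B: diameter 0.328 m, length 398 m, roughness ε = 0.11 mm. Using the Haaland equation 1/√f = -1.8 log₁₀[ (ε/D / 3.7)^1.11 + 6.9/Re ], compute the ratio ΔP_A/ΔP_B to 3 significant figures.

Pipe A: V = Q/A = 0.1273/0.03431 = 3.712 m/s; Re = 7.133e+04; ε/D = 0.00129; Haaland → f = 0.02361; ΔP_A = f(L/D)(ρV²/2) = 2.855e+05 Pa.
Pipe B: V = Q/A = 0.1273/0.0845 = 1.507 m/s; Re = 4.545e+04; ε/D = 0.000335; Haaland → f = 0.02213; ΔP_B = f(L/D)(ρV²/2) = 2.684e+04 Pa.
ΔP_A/ΔP_B = 2.855e+05/2.684e+04 = 10.6.

ΔP_A/ΔP_B ≈ 10.6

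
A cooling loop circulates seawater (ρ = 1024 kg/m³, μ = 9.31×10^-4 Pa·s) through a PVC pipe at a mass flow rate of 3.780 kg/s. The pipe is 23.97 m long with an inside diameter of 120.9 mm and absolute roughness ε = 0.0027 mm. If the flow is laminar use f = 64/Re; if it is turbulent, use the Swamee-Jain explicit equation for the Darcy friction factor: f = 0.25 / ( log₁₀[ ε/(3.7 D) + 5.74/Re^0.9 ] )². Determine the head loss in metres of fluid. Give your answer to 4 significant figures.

A = πD²/4 = π(0.1209)²/4 = 0.01148 m²; mean velocity V = ṁ/(ρA) = 3.78/(1024 · 0.01148) = 0.3216 m/s.
Reynolds number Re = ρVD/μ = 1024 · 0.3216 · 0.1209 / 0.000931 = 4.276e+04.
Re > 4000 → turbulent. Relative roughness ε/D = 2.7e-06/0.1209 = 2.23e-05. Swamee-Jain: f = 0.25/(log₁₀[2.23e-05/3.7 + 5.74/4.276e+04^0.9])² = 0.25/(log₁₀[6.04e-06 + 0.00039])² = 0.25/(-3.402)² = 0.0216.
Darcy-Weisbach: ΔP = f(L/D)(ρV²/2) = 0.0216·(23.97/0.1209)·(1024·0.3216²/2) = 0.0216·198.3·52.94 = 226.7 Pa.
Head loss h_f = ΔP/(ρg) = 226.7/(1024·9.81) = 0.02256 m.

h_f ≈ 0.02256 m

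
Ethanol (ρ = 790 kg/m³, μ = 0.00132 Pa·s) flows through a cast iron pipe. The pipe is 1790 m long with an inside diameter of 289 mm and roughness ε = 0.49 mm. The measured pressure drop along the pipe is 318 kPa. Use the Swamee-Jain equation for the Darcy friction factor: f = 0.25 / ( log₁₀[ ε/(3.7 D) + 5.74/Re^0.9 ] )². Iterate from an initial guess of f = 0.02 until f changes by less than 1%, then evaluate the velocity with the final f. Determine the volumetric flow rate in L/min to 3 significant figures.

Rearranging Darcy-Weisbach: V = √(2·ΔP·D/(f·L·ρ)). With ε/D = 0.00049/0.289 = 0.0017, iterate starting from f = 0.02:
  f = 0.02 → V = √(2·3.18e+05·0.289/(0.02·1790·790)) = 2.549 m/s; Re = ρVD/μ = 4.409e+05; f → 0.02301
  f = 0.02301 → V = 2.376 m/s; Re = 4.11e+05; f → 0.02305
Converged (Δf/f < 1%). With the final f = 0.02305: V = √(2·3.18e+05·0.289/(0.02305·1790·790)) = 2.375 m/s.
Q = V·A = 2.375·(π/4·0.289²) = 0.1558 m³/s = 9350 L/min.

Q ≈ 9350 L/min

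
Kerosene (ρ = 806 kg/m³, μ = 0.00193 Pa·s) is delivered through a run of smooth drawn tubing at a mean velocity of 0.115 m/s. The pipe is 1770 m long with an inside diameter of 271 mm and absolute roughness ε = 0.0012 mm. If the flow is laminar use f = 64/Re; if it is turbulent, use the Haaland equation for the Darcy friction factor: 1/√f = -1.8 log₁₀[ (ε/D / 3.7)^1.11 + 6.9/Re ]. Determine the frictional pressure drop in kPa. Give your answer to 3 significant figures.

ΔP ≈ 1.00 kPa

Reynolds number Re = ρVD/μ = 806 · 0.115 · 0.271 / 0.00193 = 1.302e+04.
Re > 4000 → turbulent. Relative roughness ε/D = 1.2e-06/0.271 = 4.43e-06. Haaland: 1/√f = -1.8 log₁₀[(4.43e-06/3.7)^1.11 + 6.9/1.302e+04] = -1.8 log₁₀[2.67e-07 + 0.00053] = 5.896, so f = 0.02877.
Darcy-Weisbach: ΔP = f(L/D)(ρV²/2) = 0.02877·(1770/0.271)·(806·0.115²/2) = 0.02877·6531·5.33 = 1001 Pa.
ΔP = 1001 Pa = 1.00 kPa.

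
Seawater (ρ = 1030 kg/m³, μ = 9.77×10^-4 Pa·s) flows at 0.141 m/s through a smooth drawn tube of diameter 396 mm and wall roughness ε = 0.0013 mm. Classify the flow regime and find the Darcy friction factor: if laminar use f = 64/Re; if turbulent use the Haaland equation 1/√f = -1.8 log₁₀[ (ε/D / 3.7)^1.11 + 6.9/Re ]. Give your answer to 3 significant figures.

f ≈ 0.0200

Re = ρVD/μ = 1030·0.141·0.396/0.000977 = 5.886e+04.
Re > 4000 → turbulent. ε/D = 1.3e-06/0.396 = 3.28e-06; Haaland: 1/√f = -1.8 log₁₀[1.92e-07 + 0.000117] = 7.075, so f = 0.01998.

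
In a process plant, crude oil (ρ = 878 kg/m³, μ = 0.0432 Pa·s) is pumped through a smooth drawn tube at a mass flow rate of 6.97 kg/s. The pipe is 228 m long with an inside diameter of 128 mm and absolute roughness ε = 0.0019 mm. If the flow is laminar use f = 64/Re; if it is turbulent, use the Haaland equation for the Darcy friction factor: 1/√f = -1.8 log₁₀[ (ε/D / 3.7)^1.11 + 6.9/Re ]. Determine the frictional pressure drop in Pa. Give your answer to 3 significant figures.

A = πD²/4 = π(0.128)²/4 = 0.01287 m²; mean velocity V = ṁ/(ρA) = 6.97/(878 · 0.01287) = 0.6169 m/s.
Reynolds number Re = ρVD/μ = 878 · 0.6169 · 0.128 / 0.0432 = 1605.
Re < 2300 → laminar flow, so f = 64/Re = 64/1605 = 0.03988 (the turbulent correlation is not needed).
Darcy-Weisbach: ΔP = f(L/D)(ρV²/2) = 0.03988·(228/0.128)·(878·0.6169²/2) = 0.03988·1781·167.1 = 1.187e+04 Pa.

ΔP ≈ 11900 Pa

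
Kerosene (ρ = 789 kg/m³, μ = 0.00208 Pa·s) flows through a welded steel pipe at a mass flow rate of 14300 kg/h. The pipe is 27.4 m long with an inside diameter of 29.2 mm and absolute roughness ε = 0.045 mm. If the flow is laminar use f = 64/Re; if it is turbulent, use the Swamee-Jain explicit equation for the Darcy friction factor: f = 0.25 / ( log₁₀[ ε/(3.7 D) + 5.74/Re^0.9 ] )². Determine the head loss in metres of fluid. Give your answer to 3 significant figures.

h_f ≈ 66.0 m

ṁ = 14300 kg/h = 14300/3600 = 3.972 kg/s.
A = πD²/4 = π(0.0292)²/4 = 0.0006697 m²; mean velocity V = ṁ/(ρA) = 3.972/(789 · 0.0006697) = 7.518 m/s.
Reynolds number Re = ρVD/μ = 789 · 7.518 · 0.0292 / 0.00208 = 8.327e+04.
Re > 4000 → turbulent. Relative roughness ε/D = 4.5e-05/0.0292 = 0.00154. Swamee-Jain: f = 0.25/(log₁₀[0.00154/3.7 + 5.74/8.327e+04^0.9])² = 0.25/(log₁₀[0.000417 + 0.000214])² = 0.25/(-3.2)² = 0.02441.
Darcy-Weisbach: ΔP = f(L/D)(ρV²/2) = 0.02441·(27.4/0.0292)·(789·7.518²/2) = 0.02441·938.4·2.23e+04 = 5.107e+05 Pa.
Head loss h_f = ΔP/(ρg) = 5.107e+05/(789·9.81) = 66.0 m.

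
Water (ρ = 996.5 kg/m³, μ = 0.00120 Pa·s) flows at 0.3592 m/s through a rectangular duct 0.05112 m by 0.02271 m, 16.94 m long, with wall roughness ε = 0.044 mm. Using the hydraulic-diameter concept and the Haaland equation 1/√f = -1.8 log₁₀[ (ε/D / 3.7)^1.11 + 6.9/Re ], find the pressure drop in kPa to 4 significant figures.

Hydraulic diameter D_h = 4A/P = 4·(0.05112·0.02271)/(2·(0.05112+0.02271)) = 0.004644/0.1477 = 0.03145 m.
Re = ρVD_h/μ = 996.5·0.3592·0.03145/0.0012 = 9381.
ε/D_h = 4.4e-05/0.03145 = 0.0014; Haaland gives 1/√f = -1.8 log₁₀[0.000159+0.000736] = 5.487, so f = 0.03321.
ΔP = f(L/D_h)(ρV²/2) = 0.03321·16.94/0.03145·64.29 = 1150 Pa.
ΔP = 1.150 kPa.

ΔP ≈ 1.150 kPa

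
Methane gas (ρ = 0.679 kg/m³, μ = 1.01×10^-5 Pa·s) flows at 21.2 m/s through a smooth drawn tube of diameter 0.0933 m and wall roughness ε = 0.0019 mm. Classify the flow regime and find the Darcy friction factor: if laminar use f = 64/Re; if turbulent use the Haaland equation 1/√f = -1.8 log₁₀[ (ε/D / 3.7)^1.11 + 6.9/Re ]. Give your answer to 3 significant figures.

f ≈ 0.0169

Re = ρVD/μ = 0.679·21.2·0.0933/1.01e-05 = 1.33e+05.
Re > 4000 → turbulent. ε/D = 1.9e-06/0.0933 = 2.04e-05; Haaland: 1/√f = -1.8 log₁₀[1.45e-06 + 5.19e-05] = 7.691, so f = 0.0169.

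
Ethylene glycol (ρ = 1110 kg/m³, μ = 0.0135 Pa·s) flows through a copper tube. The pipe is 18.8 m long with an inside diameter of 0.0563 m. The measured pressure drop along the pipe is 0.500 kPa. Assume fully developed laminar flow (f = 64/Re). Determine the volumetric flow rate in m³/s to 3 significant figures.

Q ≈ 4.86×10^-4 m³/s

For laminar flow, f = 64/Re with Re = ρVD/μ, so Darcy-Weisbach reduces to ΔP = 32μLV/D². Solving for V: V = ΔP·D²/(32μL) = 500·(0.0563)²/(32·0.0135·18.8) = 0.1951 m/s.
Check: Re = ρVD/μ = 1110·0.1951·0.0563/0.0135 = 903.3 < 2300, so the laminar assumption holds.
Q = V·A = 0.1951·(π/4·0.0563²) = 0.0004858 m³/s = 4.86×10^-4 m³/s.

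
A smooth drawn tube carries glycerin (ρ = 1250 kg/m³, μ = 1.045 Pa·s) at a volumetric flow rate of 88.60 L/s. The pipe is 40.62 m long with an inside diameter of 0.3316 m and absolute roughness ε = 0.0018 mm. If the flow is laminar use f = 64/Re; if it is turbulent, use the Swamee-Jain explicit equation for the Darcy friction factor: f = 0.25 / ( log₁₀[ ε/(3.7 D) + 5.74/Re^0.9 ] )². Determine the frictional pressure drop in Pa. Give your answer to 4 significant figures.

ΔP ≈ 12670 Pa

Q = 88.60 L/s = 88.60/1000 = 0.0886 m³/s.
Cross-sectional area A = πD²/4 = π(0.3316)²/4 = 0.08636 m²; mean velocity V = Q/A = 0.0886/0.08636 = 1.026 m/s.
Reynolds number Re = ρVD/μ = 1250 · 1.026 · 0.3316 / 1.04 = 406.9.
Re < 2300 → laminar flow, so f = 64/Re = 64/406.9 = 0.1573 (the turbulent correlation is not needed).
Darcy-Weisbach: ΔP = f(L/D)(ρV²/2) = 0.1573·(40.62/0.3316)·(1250·1.026²/2) = 0.1573·122.5·657.8 = 1.267e+04 Pa.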